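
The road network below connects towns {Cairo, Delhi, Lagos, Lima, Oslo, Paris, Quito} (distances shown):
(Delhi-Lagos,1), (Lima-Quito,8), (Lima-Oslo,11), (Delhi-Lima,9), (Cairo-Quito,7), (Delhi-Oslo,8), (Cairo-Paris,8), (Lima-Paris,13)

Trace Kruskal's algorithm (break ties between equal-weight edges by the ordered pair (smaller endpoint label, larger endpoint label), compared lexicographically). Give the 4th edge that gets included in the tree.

Delhi-Oslo

Sort edges by weight, then run Kruskal:
Delhi-Lagos (1): add. Components now {Cairo} {Delhi,Lagos} {Oslo} {Quito} {Paris} {Lima}
Cairo-Quito (7): add. Components now {Cairo,Quito} {Delhi,Lagos} {Oslo} {Paris} {Lima}
Cairo-Paris (8): add. Components now {Cairo,Paris,Quito} {Delhi,Lagos} {Oslo} {Lima}
Delhi-Oslo (8): add. Components now {Cairo,Paris,Quito} {Delhi,Lagos,Oslo} {Lima}
Lima-Quito (8): add. Components now {Cairo,Lima,Paris,Quito} {Delhi,Lagos,Oslo}
Delhi-Lima (9): add. Components now {Cairo,Delhi,Lagos,Lima,Oslo,Paris,Quito}
The 4th edge added is Delhi-Oslo.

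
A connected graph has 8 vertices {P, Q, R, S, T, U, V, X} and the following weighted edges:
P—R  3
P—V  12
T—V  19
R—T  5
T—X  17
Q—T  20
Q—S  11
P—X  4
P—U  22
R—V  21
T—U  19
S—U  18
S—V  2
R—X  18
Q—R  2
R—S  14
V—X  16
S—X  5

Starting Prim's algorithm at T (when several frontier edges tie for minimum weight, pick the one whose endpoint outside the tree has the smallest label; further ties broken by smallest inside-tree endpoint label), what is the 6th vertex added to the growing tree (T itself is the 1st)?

S

Prim, starting at T.
Step 1: cheapest edge leaving the tree is R—T (5); add R.
Step 2: cheapest edge leaving the tree is Q—R (2); add Q.
Step 3: cheapest edge leaving the tree is P—R (3); add P.
Step 4: cheapest edge leaving the tree is P—X (4); add X.
Step 5: cheapest edge leaving the tree is S—X (5); add S.
Step 6: cheapest edge leaving the tree is S—V (2); add V.
Step 7: cheapest edge leaving the tree is S—U (18); add U.
Vertex order: T, R, Q, P, X, S, V, U. The 6th vertex is S.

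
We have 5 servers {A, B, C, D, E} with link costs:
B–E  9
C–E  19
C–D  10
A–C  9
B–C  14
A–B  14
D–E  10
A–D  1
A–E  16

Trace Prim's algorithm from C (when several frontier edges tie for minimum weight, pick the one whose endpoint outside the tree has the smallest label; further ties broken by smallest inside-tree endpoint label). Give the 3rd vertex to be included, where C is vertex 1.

Prim's algorithm from C:
Step 1: cheapest edge leaving the tree is A–C (9); add A.
Step 2: cheapest edge leaving the tree is A–D (1); add D.
Step 3: cheapest edge leaving the tree is D–E (10); add E.
Step 4: cheapest edge leaving the tree is B–E (9); add B.
Vertex order: C, A, D, E, B. The 3rd vertex is D.

D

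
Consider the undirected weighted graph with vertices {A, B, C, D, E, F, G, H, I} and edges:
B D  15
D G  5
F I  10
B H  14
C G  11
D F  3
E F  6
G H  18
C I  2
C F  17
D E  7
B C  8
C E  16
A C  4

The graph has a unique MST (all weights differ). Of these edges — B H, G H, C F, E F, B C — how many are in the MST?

3

Kruskal: consider edges lightest-first.
C I (2): add — endpoints in different components.
D F (3): add — endpoints in different components.
A C (4): add — endpoints in different components.
D G (5): add — endpoints in different components.
E F (6): add — endpoints in different components.
D E (7): skip — D and E already connected.
B C (8): add — endpoints in different components.
F I (10): add — endpoints in different components.
C G (11): skip — C and G already connected.
B H (14): add — endpoints in different components.
MST edge set: {C I, D F, A C, D G, E F, B C, F I, B H}.
Of the listed edges, {B H, E F, B C} are in the MST → 3.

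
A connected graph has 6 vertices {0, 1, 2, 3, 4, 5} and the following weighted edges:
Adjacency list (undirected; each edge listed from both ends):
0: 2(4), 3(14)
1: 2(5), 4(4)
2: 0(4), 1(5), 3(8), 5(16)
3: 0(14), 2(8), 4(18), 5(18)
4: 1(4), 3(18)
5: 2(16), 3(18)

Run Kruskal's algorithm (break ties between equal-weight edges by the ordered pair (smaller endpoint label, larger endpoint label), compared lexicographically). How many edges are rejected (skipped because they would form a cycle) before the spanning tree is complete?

Kruskal's algorithm — process edges by increasing weight (ties by edge label):
0 2 (4): add — endpoints in different components.
1 4 (4): add — endpoints in different components.
1 2 (5): add — endpoints in different components.
2 3 (8): add — endpoints in different components.
0 3 (14): skip — 0 and 3 already connected.
2 5 (16): add — endpoints in different components.
Edges rejected before the tree was complete: 1.

1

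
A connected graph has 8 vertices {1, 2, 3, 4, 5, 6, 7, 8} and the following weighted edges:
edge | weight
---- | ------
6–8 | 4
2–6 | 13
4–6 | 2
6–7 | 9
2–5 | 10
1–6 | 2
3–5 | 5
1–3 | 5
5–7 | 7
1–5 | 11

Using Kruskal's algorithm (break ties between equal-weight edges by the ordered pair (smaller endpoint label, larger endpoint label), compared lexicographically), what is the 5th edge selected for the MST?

3-5

Kruskal's algorithm — process edges by increasing weight (ties by edge label):
1–6 (2): add — endpoints in different components.
4–6 (2): add — endpoints in different components.
6–8 (4): add — endpoints in different components.
1–3 (5): add — endpoints in different components.
3–5 (5): add — endpoints in different components.
5–7 (7): add — endpoints in different components.
6–7 (9): skip — 6 and 7 already connected.
2–5 (10): add — endpoints in different components.
The 5th edge added is 3–5.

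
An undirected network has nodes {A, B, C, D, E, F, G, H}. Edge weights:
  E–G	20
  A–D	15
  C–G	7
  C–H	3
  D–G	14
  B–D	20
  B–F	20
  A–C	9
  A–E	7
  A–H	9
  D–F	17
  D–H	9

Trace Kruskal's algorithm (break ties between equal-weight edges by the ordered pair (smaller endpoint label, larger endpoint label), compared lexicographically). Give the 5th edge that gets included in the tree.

Kruskal: consider edges lightest-first.
C–H (3): add — endpoints in different components.
A–E (7): add — endpoints in different components.
C–G (7): add — endpoints in different components.
A–C (9): add — endpoints in different components.
A–H (9): skip — A and H already connected.
D–H (9): add — endpoints in different components.
D–G (14): skip — D and G already connected.
A–D (15): skip — A and D already connected.
D–F (17): add — endpoints in different components.
B–D (20): add — endpoints in different components.
The 5th edge added is D–H.

D-H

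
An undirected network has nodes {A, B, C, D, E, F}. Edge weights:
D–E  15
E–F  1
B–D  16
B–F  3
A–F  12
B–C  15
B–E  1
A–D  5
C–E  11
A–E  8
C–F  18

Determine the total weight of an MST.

26

Kruskal: consider edges lightest-first.
B–E (1): add. Components now {A} {B,E} {C} {D} {F}
E–F (1): add. Components now {A} {B,E,F} {C} {D}
B–F (3): skip — B and F already connected.
A–D (5): add. Components now {A,D} {B,E,F} {C}
A–E (8): add. Components now {A,B,D,E,F} {C}
C–E (11): add. Components now {A,B,C,D,E,F}
MST edges: B–E, E–F, A–D, A–E, C–E; total weight 1+1+5+8+11 = 26.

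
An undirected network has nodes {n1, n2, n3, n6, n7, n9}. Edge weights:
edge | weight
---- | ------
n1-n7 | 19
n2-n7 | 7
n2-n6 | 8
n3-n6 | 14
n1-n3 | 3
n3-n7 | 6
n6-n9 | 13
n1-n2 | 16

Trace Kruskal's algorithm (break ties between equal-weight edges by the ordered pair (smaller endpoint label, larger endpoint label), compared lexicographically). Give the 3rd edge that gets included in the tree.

Sort edges by weight, then run Kruskal:
n1-n3 (3): add — endpoints in different components.
n3-n7 (6): add — endpoints in different components.
n2-n7 (7): add — endpoints in different components.
n2-n6 (8): add — endpoints in different components.
n6-n9 (13): add — endpoints in different components.
The 3rd edge added is n2-n7.

n2-n7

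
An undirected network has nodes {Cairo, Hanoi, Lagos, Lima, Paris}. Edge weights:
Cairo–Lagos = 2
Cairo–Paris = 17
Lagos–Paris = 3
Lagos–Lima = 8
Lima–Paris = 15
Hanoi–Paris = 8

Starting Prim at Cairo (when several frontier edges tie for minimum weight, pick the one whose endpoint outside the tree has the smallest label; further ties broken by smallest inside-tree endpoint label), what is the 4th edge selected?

Lagos-Lima

Grow the tree from Cairo using Prim:
Step 1: frontier [Cairo–Lagos 2, Cairo–Paris 17] → take Cairo–Lagos (2); add Lagos.
Step 2: frontier [Cairo–Paris 17, Lagos–Paris 3, Lagos–Lima 8] → take Lagos–Paris (3); add Paris.
Step 3: frontier [Lagos–Lima 8, Hanoi–Paris 8, Lima–Paris 15] → take Hanoi–Paris (8); add Hanoi.
Step 4: frontier [Lagos–Lima 8, Lima–Paris 15] → take Lagos–Lima (8); add Lima.
The 4th edge added is Lagos–Lima.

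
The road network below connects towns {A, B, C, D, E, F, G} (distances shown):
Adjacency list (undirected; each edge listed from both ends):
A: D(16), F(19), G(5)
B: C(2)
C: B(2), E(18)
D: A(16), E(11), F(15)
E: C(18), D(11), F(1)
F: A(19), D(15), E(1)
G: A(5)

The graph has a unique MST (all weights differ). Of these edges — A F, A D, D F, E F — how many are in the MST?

2

Kruskal: consider edges lightest-first.
E F (1): add. Components now {A} {B} {C} {D} {E,F} {G}
B C (2): add. Components now {A} {B,C} {D} {E,F} {G}
A G (5): add. Components now {A,G} {B,C} {D} {E,F}
D E (11): add. Components now {A,G} {B,C} {D,E,F}
D F (15): skip — D and F already connected.
A D (16): add. Components now {A,D,E,F,G} {B,C}
C E (18): add. Components now {A,B,C,D,E,F,G}
MST edge set: {E F, B C, A G, D E, A D, C E}.
Of the listed edges, {A D, E F} are in the MST → 2.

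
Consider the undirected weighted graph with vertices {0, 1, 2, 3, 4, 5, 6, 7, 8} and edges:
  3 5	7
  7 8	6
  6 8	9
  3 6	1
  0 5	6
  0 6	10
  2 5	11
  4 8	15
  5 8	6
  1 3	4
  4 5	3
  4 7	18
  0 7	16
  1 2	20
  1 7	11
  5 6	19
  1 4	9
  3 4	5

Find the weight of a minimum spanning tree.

42

Kruskal: consider edges lightest-first.
3 6 (1): add — endpoints in different components.
4 5 (3): add — endpoints in different components.
1 3 (4): add — endpoints in different components.
3 4 (5): add — endpoints in different components.
0 5 (6): add — endpoints in different components.
5 8 (6): add — endpoints in different components.
7 8 (6): add — endpoints in different components.
3 5 (7): skip — 3 and 5 already connected.
1 4 (9): skip — 1 and 4 already connected.
6 8 (9): skip — 6 and 8 already connected.
0 6 (10): skip — 0 and 6 already connected.
1 7 (11): skip — 1 and 7 already connected.
2 5 (11): add — endpoints in different components.
MST edges: 3 6, 4 5, 1 3, 3 4, 0 5, 5 8, 7 8, 2 5; total weight 1+3+4+5+6+6+6+11 = 42.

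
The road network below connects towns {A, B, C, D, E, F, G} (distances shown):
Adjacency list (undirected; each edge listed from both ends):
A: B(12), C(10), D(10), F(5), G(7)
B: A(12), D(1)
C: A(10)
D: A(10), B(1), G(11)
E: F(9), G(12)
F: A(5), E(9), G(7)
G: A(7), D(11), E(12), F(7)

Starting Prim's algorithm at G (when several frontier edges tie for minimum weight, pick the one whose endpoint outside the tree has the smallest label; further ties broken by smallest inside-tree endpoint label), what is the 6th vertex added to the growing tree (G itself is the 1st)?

D

Prim, starting at G.
Step 1: cheapest edge leaving the tree is A-G (7); add A.
Step 2: cheapest edge leaving the tree is A-F (5); add F.
Step 3: cheapest edge leaving the tree is E-F (9); add E.
Step 4: cheapest edge leaving the tree is A-C (10); add C.
Step 5: cheapest edge leaving the tree is A-D (10); add D.
Step 6: cheapest edge leaving the tree is B-D (1); add B.
Vertex order: G, A, F, E, C, D, B. The 6th vertex is D.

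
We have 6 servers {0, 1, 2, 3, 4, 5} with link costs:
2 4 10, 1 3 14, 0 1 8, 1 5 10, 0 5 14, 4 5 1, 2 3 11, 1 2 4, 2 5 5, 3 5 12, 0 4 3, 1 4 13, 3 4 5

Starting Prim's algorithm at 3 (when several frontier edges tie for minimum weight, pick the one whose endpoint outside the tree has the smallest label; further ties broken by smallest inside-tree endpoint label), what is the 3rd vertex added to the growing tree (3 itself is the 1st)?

5

Prim, starting at 3.
Step 1: cheapest edge leaving the tree is 3 4 (5); add 4.
Step 2: cheapest edge leaving the tree is 4 5 (1); add 5.
Step 3: cheapest edge leaving the tree is 0 4 (3); add 0.
Step 4: cheapest edge leaving the tree is 2 5 (5); add 2.
Step 5: cheapest edge leaving the tree is 1 2 (4); add 1.
Vertex order: 3, 4, 5, 0, 2, 1. The 3rd vertex is 5.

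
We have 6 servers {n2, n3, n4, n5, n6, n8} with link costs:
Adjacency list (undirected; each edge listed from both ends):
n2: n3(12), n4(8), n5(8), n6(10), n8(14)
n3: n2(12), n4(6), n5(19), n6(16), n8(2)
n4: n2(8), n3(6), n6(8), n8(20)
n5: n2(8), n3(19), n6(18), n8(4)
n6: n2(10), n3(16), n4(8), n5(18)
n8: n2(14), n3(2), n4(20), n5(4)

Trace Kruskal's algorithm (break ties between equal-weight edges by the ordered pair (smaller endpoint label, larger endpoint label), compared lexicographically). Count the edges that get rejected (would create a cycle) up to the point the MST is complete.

Kruskal: consider edges lightest-first.
n3 n8 (2): add. Components now {n6} {n5} {n3,n8} {n4} {n2}
n5 n8 (4): add. Components now {n6} {n3,n5,n8} {n4} {n2}
n3 n4 (6): add. Components now {n6} {n3,n4,n5,n8} {n2}
n2 n4 (8): add. Components now {n6} {n2,n3,n4,n5,n8}
n2 n5 (8): skip — n5 and n2 already connected.
n4 n6 (8): add. Components now {n2,n3,n4,n5,n6,n8}
Edges rejected before the tree was complete: 1.

1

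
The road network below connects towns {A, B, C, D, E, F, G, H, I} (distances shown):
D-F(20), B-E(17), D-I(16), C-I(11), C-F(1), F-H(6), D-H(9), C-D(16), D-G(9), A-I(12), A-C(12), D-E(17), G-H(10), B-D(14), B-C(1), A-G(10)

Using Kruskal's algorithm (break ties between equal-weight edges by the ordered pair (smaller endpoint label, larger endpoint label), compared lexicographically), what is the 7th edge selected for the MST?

C-I

Kruskal: consider edges lightest-first.
B-C (1): add — endpoints in different components.
C-F (1): add — endpoints in different components.
F-H (6): add — endpoints in different components.
D-G (9): add — endpoints in different components.
D-H (9): add — endpoints in different components.
A-G (10): add — endpoints in different components.
G-H (10): skip — G and H already connected.
C-I (11): add — endpoints in different components.
A-C (12): skip — A and C already connected.
A-I (12): skip — A and I already connected.
B-D (14): skip — B and D already connected.
C-D (16): skip — C and D already connected.
D-I (16): skip — D and I already connected.
B-E (17): add — endpoints in different components.
The 7th edge added is C-I.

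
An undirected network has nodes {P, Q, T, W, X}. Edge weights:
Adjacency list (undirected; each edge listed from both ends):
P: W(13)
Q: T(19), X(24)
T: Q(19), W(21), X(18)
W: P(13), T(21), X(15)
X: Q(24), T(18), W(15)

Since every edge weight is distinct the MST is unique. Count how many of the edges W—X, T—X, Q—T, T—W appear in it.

3

Kruskal: consider edges lightest-first.
P—W (13): add — endpoints in different components.
W—X (15): add — endpoints in different components.
T—X (18): add — endpoints in different components.
Q—T (19): add — endpoints in different components.
MST edge set: {P—W, W—X, T—X, Q—T}.
Of the listed edges, {W—X, T—X, Q—T} are in the MST → 3.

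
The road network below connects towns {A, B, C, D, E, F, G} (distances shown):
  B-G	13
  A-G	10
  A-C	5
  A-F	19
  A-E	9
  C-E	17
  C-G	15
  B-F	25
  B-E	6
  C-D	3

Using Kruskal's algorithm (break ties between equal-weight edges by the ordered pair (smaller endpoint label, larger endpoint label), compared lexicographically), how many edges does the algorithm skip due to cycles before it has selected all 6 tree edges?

3

Sort edges by weight, then run Kruskal:
C-D (3): add — endpoints in different components.
A-C (5): add — endpoints in different components.
B-E (6): add — endpoints in different components.
A-E (9): add — endpoints in different components.
A-G (10): add — endpoints in different components.
B-G (13): skip — B and G already connected.
C-G (15): skip — C and G already connected.
C-E (17): skip — C and E already connected.
A-F (19): add — endpoints in different components.
Edges rejected before the tree was complete: 3.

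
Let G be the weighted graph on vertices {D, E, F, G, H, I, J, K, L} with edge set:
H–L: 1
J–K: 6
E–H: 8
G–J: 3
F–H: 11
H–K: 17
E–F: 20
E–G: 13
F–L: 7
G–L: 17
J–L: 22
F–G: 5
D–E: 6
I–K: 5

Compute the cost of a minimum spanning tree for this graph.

41

Kruskal's algorithm — process edges by increasing weight (ties by edge label):
H–L (1): add — endpoints in different components.
G–J (3): add — endpoints in different components.
F–G (5): add — endpoints in different components.
I–K (5): add — endpoints in different components.
D–E (6): add — endpoints in different components.
J–K (6): add — endpoints in different components.
F–L (7): add — endpoints in different components.
E–H (8): add — endpoints in different components.
MST edges: H–L, G–J, F–G, I–K, D–E, J–K, F–L, E–H; total weight 1+3+5+5+6+6+7+8 = 41.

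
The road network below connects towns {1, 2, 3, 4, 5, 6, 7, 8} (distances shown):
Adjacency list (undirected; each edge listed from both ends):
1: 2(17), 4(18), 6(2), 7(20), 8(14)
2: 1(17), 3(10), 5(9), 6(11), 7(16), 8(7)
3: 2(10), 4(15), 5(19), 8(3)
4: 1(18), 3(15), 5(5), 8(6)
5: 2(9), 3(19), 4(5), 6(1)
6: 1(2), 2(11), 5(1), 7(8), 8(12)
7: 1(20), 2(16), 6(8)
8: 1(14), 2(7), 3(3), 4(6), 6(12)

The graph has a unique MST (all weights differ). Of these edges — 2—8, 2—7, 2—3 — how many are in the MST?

Kruskal: consider edges lightest-first.
5—6 (1): add — endpoints in different components.
1—6 (2): add — endpoints in different components.
3—8 (3): add — endpoints in different components.
4—5 (5): add — endpoints in different components.
4—8 (6): add — endpoints in different components.
2—8 (7): add — endpoints in different components.
6—7 (8): add — endpoints in different components.
MST edge set: {5—6, 1—6, 3—8, 4—5, 4—8, 2—8, 6—7}.
Of the listed edges, {2—8} are in the MST → 1.

1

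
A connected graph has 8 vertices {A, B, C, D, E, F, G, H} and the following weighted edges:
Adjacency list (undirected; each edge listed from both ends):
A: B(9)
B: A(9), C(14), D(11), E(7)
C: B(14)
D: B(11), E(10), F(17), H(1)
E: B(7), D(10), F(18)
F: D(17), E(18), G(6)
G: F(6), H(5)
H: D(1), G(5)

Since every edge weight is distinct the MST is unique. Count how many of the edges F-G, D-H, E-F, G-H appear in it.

Kruskal: consider edges lightest-first.
D-H (1): add — endpoints in different components.
G-H (5): add — endpoints in different components.
F-G (6): add — endpoints in different components.
B-E (7): add — endpoints in different components.
A-B (9): add — endpoints in different components.
D-E (10): add — endpoints in different components.
B-D (11): skip — B and D already connected.
B-C (14): add — endpoints in different components.
MST edge set: {D-H, G-H, F-G, B-E, A-B, D-E, B-C}.
Of the listed edges, {F-G, D-H, G-H} are in the MST → 3.

3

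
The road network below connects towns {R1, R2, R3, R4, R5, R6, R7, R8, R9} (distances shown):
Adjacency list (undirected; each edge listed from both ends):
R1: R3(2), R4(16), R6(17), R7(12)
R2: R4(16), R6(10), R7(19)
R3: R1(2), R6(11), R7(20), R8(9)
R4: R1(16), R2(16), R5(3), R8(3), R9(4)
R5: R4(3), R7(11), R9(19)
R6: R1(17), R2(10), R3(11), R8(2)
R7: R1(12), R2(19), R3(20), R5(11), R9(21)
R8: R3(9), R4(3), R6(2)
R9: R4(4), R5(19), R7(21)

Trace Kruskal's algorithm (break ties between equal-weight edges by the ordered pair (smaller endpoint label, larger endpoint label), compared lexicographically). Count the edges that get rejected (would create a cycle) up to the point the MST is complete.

Kruskal: consider edges lightest-first.
R1–R3 (2): add — endpoints in different components.
R6–R8 (2): add — endpoints in different components.
R4–R5 (3): add — endpoints in different components.
R4–R8 (3): add — endpoints in different components.
R4–R9 (4): add — endpoints in different components.
R3–R8 (9): add — endpoints in different components.
R2–R6 (10): add — endpoints in different components.
R3–R6 (11): skip — R6 and R3 already connected.
R5–R7 (11): add — endpoints in different components.
Edges rejected before the tree was complete: 1.

1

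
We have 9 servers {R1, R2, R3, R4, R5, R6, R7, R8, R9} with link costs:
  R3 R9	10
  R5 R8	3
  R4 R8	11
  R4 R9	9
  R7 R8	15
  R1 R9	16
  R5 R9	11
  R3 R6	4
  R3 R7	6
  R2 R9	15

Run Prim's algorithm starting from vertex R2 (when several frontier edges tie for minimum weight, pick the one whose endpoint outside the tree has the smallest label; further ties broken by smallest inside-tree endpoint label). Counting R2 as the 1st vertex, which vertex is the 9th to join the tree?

R1

Prim's algorithm from R2:
Step 1: frontier [R2 R9 15] → take R2 R9 (15); add R9.
Step 2: frontier [R4 R9 9, R3 R9 10, R5 R9 11, R1 R9 16] → take R4 R9 (9); add R4.
Step 3: frontier [R4 R8 11, R3 R9 10, R5 R9 11, R1 R9 16] → take R3 R9 (10); add R3.
Step 4: frontier [R3 R6 4, R3 R7 6, R4 R8 11, R5 R9 11, R1 R9 16] → take R3 R6 (4); add R6.
Step 5: frontier [R3 R7 6, R4 R8 11, R5 R9 11, R1 R9 16] → take R3 R7 (6); add R7.
Step 6: frontier [R4 R8 11, R7 R8 15, R5 R9 11, R1 R9 16] → take R5 R9 (11); add R5.
Step 7: frontier [R4 R8 11, R5 R8 3, R7 R8 15, R1 R9 16] → take R5 R8 (3); add R8.
Step 8: frontier [R1 R9 16] → take R1 R9 (16); add R1.
Vertex order: R2, R9, R4, R3, R6, R7, R5, R8, R1. The 9th vertex is R1.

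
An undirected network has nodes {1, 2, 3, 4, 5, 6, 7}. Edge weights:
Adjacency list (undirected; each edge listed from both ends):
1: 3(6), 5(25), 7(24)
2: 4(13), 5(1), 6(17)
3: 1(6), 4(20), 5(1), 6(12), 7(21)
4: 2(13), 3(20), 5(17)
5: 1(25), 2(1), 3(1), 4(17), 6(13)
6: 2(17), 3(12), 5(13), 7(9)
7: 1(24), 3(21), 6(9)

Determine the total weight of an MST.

42

Prim's algorithm from 6:
Step 1: cheapest edge leaving the tree is 6—7 (9); add 7.
Step 2: cheapest edge leaving the tree is 3—6 (12); add 3.
Step 3: cheapest edge leaving the tree is 3—5 (1); add 5.
Step 4: cheapest edge leaving the tree is 2—5 (1); add 2.
Step 5: cheapest edge leaving the tree is 1—3 (6); add 1.
Step 6: cheapest edge leaving the tree is 2—4 (13); add 4.
MST edges: 6—7, 3—6, 3—5, 2—5, 1—3, 2—4; total weight 9+12+1+1+6+13 = 42.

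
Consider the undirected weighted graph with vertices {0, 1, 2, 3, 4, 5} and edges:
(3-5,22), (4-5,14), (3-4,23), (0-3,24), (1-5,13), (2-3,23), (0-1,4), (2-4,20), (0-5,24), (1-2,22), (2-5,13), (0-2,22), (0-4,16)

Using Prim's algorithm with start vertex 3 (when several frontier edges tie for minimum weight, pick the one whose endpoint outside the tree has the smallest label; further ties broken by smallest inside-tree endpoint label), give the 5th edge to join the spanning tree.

Prim, starting at 3.
Step 1: frontier [3-5 22, 2-3 23, 3-4 23, 0-3 24] → take 3-5 (22); add 5.
Step 2: frontier [2-3 23, 3-4 23, 0-3 24, 1-5 13, 2-5 13, 4-5 14, 0-5 24] → take 1-5 (13); add 1.
Step 3: frontier [0-1 4, 1-2 22, 2-3 23, 3-4 23, 0-3 24, 2-5 13, 4-5 14, 0-5 24] → take 0-1 (4); add 0.
Step 4: frontier [0-4 16, 0-2 22, 1-2 22, 2-3 23, 3-4 23, 2-5 13, 4-5 14] → take 2-5 (13); add 2.
Step 5: frontier [0-4 16, 2-4 20, 3-4 23, 4-5 14] → take 4-5 (14); add 4.
The 5th edge added is 4-5.

4-5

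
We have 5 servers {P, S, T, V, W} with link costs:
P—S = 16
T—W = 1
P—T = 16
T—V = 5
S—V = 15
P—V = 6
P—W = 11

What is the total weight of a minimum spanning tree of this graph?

27

Prim's algorithm from T:
Step 1: frontier [T—W 1, T—V 5, P—T 16] → take T—W (1); add W.
Step 2: frontier [T—V 5, P—T 16, P—W 11] → take T—V (5); add V.
Step 3: frontier [P—T 16, P—V 6, S—V 15, P—W 11] → take P—V (6); add P.
Step 4: frontier [P—S 16, S—V 15] → take S—V (15); add S.
MST edges: T—W, T—V, P—V, S—V; total weight 1+5+6+15 = 27.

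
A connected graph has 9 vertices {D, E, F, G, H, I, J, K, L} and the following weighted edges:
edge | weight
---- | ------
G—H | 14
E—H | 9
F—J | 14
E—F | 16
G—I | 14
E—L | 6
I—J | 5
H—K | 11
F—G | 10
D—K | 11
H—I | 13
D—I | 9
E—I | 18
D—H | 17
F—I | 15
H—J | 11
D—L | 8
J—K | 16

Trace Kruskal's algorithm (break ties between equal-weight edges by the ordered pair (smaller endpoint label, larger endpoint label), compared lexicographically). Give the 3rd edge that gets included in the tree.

Kruskal: consider edges lightest-first.
I—J (5): add — endpoints in different components.
E—L (6): add — endpoints in different components.
D—L (8): add — endpoints in different components.
D—I (9): add — endpoints in different components.
E—H (9): add — endpoints in different components.
F—G (10): add — endpoints in different components.
D—K (11): add — endpoints in different components.
H—J (11): skip — H and J already connected.
H—K (11): skip — H and K already connected.
H—I (13): skip — H and I already connected.
F—J (14): add — endpoints in different components.
The 3rd edge added is D—L.

D-L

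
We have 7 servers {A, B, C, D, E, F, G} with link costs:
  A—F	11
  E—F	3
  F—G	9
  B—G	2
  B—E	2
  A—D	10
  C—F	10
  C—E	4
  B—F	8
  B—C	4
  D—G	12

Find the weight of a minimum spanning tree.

32

Kruskal: consider edges lightest-first.
B—E (2): add — endpoints in different components.
B—G (2): add — endpoints in different components.
E—F (3): add — endpoints in different components.
B—C (4): add — endpoints in different components.
C—E (4): skip — C and E already connected.
B—F (8): skip — B and F already connected.
F—G (9): skip — F and G already connected.
A—D (10): add — endpoints in different components.
C—F (10): skip — C and F already connected.
A—F (11): add — endpoints in different components.
MST edges: B—E, B—G, E—F, B—C, A—D, A—F; total weight 2+2+3+4+10+11 = 32.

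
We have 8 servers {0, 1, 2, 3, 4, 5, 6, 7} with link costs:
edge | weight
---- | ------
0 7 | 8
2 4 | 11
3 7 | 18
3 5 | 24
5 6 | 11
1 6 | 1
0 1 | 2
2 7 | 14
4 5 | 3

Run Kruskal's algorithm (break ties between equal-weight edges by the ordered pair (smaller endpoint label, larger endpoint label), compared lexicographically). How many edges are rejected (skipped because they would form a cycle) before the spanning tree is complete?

1

Sort edges by weight, then run Kruskal:
1 6 (1): add — endpoints in different components.
0 1 (2): add — endpoints in different components.
4 5 (3): add — endpoints in different components.
0 7 (8): add — endpoints in different components.
2 4 (11): add — endpoints in different components.
5 6 (11): add — endpoints in different components.
2 7 (14): skip — 2 and 7 already connected.
3 7 (18): add — endpoints in different components.
Edges rejected before the tree was complete: 1.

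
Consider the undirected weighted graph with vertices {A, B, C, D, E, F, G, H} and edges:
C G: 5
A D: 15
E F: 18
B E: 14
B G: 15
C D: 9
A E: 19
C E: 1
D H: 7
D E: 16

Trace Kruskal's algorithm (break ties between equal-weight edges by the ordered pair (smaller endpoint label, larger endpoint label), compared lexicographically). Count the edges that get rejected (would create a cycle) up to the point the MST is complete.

Kruskal: consider edges lightest-first.
C E (1): add — endpoints in different components.
C G (5): add — endpoints in different components.
D H (7): add — endpoints in different components.
C D (9): add — endpoints in different components.
B E (14): add — endpoints in different components.
A D (15): add — endpoints in different components.
B G (15): skip — B and G already connected.
D E (16): skip — D and E already connected.
E F (18): add — endpoints in different components.
Edges rejected before the tree was complete: 2.

2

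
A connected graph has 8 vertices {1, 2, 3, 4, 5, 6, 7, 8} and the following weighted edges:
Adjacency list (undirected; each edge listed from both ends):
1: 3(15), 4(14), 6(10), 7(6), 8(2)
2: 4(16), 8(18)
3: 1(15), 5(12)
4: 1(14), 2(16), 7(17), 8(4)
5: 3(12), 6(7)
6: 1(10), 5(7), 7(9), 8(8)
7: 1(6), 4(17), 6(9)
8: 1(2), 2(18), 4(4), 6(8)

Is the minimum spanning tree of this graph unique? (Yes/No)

Sort edges by weight, then run Kruskal:
1-8 (2): add — endpoints in different components.
4-8 (4): add — endpoints in different components.
1-7 (6): add — endpoints in different components.
5-6 (7): add — endpoints in different components.
6-8 (8): add — endpoints in different components.
6-7 (9): skip — 6 and 7 already connected.
1-6 (10): skip — 1 and 6 already connected.
3-5 (12): add — endpoints in different components.
1-4 (14): skip — 1 and 4 already connected.
1-3 (15): skip — 1 and 3 already connected.
2-4 (16): add — endpoints in different components.
Every non-tree edge has weight strictly greater than the heaviest edge on the tree path between its endpoints, so the MST is unique.

Yes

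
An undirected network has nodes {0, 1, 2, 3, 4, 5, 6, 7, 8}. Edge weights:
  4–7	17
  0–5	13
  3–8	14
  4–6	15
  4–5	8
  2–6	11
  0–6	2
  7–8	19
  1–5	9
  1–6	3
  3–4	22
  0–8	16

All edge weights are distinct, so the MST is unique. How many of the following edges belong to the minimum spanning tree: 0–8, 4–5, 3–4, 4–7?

3

Kruskal: consider edges lightest-first.
0–6 (2): add — endpoints in different components.
1–6 (3): add — endpoints in different components.
4–5 (8): add — endpoints in different components.
1–5 (9): add — endpoints in different components.
2–6 (11): add — endpoints in different components.
0–5 (13): skip — 0 and 5 already connected.
3–8 (14): add — endpoints in different components.
4–6 (15): skip — 4 and 6 already connected.
0–8 (16): add — endpoints in different components.
4–7 (17): add — endpoints in different components.
MST edge set: {0–6, 1–6, 4–5, 1–5, 2–6, 3–8, 0–8, 4–7}.
Of the listed edges, {0–8, 4–5, 4–7} are in the MST → 3.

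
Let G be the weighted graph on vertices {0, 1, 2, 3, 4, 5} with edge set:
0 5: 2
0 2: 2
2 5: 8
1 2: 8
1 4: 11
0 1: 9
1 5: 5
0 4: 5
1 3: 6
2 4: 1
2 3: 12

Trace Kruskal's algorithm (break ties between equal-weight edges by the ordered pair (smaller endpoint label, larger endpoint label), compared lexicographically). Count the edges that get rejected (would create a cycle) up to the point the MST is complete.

Sort edges by weight, then run Kruskal:
2 4 (1): add. Components now {0} {1} {2,4} {3} {5}
0 2 (2): add. Components now {0,2,4} {1} {3} {5}
0 5 (2): add. Components now {0,2,4,5} {1} {3}
0 4 (5): skip — 0 and 4 already connected.
1 5 (5): add. Components now {0,1,2,4,5} {3}
1 3 (6): add. Components now {0,1,2,3,4,5}
Edges rejected before the tree was complete: 1.

1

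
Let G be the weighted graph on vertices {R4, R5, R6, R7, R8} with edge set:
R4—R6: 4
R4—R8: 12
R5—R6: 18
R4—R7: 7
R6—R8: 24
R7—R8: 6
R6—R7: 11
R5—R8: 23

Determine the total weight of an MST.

35

Prim's algorithm from R7:
Step 1: frontier [R7—R8 6, R4—R7 7, R6—R7 11] → take R7—R8 (6); add R8.
Step 2: frontier [R4—R7 7, R6—R7 11, R4—R8 12, R5—R8 23, R6—R8 24] → take R4—R7 (7); add R4.
Step 3: frontier [R4—R6 4, R6—R7 11, R5—R8 23, R6—R8 24] → take R4—R6 (4); add R6.
Step 4: frontier [R5—R6 18, R5—R8 23] → take R5—R6 (18); add R5.
MST edges: R7—R8, R4—R7, R4—R6, R5—R6; total weight 6+7+4+18 = 35.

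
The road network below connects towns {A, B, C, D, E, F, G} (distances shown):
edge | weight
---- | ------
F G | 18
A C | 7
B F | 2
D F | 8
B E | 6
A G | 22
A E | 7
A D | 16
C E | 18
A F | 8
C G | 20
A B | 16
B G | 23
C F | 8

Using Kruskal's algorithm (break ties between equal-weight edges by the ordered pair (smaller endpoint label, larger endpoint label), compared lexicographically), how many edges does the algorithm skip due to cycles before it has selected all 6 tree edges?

5

Kruskal's algorithm — process edges by increasing weight (ties by edge label):
B F (2): add — endpoints in different components.
B E (6): add — endpoints in different components.
A C (7): add — endpoints in different components.
A E (7): add — endpoints in different components.
A F (8): skip — A and F already connected.
C F (8): skip — C and F already connected.
D F (8): add — endpoints in different components.
A B (16): skip — A and B already connected.
A D (16): skip — A and D already connected.
C E (18): skip — C and E already connected.
F G (18): add — endpoints in different components.
Edges rejected before the tree was complete: 5.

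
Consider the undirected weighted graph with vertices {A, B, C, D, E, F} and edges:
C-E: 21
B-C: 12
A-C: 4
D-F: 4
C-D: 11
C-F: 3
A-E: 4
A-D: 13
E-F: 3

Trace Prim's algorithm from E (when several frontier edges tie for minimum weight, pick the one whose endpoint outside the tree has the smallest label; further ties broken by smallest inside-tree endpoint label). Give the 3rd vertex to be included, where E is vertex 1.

Grow the tree from E using Prim:
Step 1: frontier [E-F 3, A-E 4, C-E 21] → take E-F (3); add F.
Step 2: frontier [A-E 4, C-E 21, C-F 3, D-F 4] → take C-F (3); add C.
Step 3: frontier [A-C 4, C-D 11, B-C 12, A-E 4, D-F 4] → take A-C (4); add A.
Step 4: frontier [A-D 13, C-D 11, B-C 12, D-F 4] → take D-F (4); add D.
Step 5: frontier [B-C 12] → take B-C (12); add B.
Vertex order: E, F, C, A, D, B. The 3rd vertex is C.

C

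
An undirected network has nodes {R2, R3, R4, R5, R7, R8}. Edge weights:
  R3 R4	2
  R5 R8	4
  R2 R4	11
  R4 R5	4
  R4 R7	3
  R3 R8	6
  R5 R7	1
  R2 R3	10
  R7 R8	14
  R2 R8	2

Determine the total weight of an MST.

12

Grow the tree from R3 using Prim:
Step 1: cheapest edge leaving the tree is R3 R4 (2); add R4.
Step 2: cheapest edge leaving the tree is R4 R7 (3); add R7.
Step 3: cheapest edge leaving the tree is R5 R7 (1); add R5.
Step 4: cheapest edge leaving the tree is R5 R8 (4); add R8.
Step 5: cheapest edge leaving the tree is R2 R8 (2); add R2.
MST edges: R3 R4, R4 R7, R5 R7, R5 R8, R2 R8; total weight 2+3+1+4+2 = 12.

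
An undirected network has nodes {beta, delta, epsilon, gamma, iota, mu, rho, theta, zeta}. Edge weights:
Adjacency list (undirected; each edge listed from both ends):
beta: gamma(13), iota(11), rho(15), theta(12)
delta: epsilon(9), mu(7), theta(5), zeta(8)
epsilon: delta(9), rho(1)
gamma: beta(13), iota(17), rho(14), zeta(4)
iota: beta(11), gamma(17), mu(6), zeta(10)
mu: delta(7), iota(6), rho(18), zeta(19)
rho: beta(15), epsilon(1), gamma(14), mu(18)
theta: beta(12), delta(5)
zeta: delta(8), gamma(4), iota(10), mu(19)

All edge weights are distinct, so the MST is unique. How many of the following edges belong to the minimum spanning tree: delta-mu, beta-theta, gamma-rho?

Sort edges by weight, then run Kruskal:
epsilon-rho (1): add — endpoints in different components.
gamma-zeta (4): add — endpoints in different components.
delta-theta (5): add — endpoints in different components.
iota-mu (6): add — endpoints in different components.
delta-mu (7): add — endpoints in different components.
delta-zeta (8): add — endpoints in different components.
delta-epsilon (9): add — endpoints in different components.
iota-zeta (10): skip — zeta and iota already connected.
beta-iota (11): add — endpoints in different components.
MST edge set: {epsilon-rho, gamma-zeta, delta-theta, iota-mu, delta-mu, delta-zeta, delta-epsilon, beta-iota}.
Of the listed edges, {delta-mu} are in the MST → 1.

1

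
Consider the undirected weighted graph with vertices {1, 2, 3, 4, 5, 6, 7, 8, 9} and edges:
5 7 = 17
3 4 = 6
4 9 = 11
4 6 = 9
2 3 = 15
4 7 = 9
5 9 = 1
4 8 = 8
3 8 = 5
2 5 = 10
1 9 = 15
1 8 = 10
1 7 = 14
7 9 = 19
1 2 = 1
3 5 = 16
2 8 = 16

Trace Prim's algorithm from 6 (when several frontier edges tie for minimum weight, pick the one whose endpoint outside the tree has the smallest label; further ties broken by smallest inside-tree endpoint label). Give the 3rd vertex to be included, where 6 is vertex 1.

3

Prim, starting at 6.
Step 1: cheapest edge leaving the tree is 4 6 (9); add 4.
Step 2: cheapest edge leaving the tree is 3 4 (6); add 3.
Step 3: cheapest edge leaving the tree is 3 8 (5); add 8.
Step 4: cheapest edge leaving the tree is 4 7 (9); add 7.
Step 5: cheapest edge leaving the tree is 1 8 (10); add 1.
Step 6: cheapest edge leaving the tree is 1 2 (1); add 2.
Step 7: cheapest edge leaving the tree is 2 5 (10); add 5.
Step 8: cheapest edge leaving the tree is 5 9 (1); add 9.
Vertex order: 6, 4, 3, 8, 7, 1, 2, 5, 9. The 3rd vertex is 3.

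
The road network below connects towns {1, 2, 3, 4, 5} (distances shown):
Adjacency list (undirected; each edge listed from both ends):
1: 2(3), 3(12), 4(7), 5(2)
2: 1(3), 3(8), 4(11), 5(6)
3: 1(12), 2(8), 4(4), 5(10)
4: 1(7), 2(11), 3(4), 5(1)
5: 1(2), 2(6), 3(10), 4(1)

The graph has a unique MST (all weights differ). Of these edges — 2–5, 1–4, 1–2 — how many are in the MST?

1

Kruskal's algorithm — process edges by increasing weight (ties by edge label):
4–5 (1): add — endpoints in different components.
1–5 (2): add — endpoints in different components.
1–2 (3): add — endpoints in different components.
3–4 (4): add — endpoints in different components.
MST edge set: {4–5, 1–5, 1–2, 3–4}.
Of the listed edges, {1–2} are in the MST → 1.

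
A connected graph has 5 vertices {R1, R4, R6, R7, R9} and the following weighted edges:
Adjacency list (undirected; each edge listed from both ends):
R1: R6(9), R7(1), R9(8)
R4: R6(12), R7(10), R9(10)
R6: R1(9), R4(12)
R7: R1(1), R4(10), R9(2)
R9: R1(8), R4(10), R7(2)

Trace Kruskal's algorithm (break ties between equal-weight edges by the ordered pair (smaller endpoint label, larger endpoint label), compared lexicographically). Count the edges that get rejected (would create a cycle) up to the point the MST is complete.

1

Kruskal: consider edges lightest-first.
R1 R7 (1): add. Components now {R1,R7} {R4} {R6} {R9}
R7 R9 (2): add. Components now {R1,R7,R9} {R4} {R6}
R1 R9 (8): skip — R1 and R9 already connected.
R1 R6 (9): add. Components now {R1,R6,R7,R9} {R4}
R4 R7 (10): add. Components now {R1,R4,R6,R7,R9}
Edges rejected before the tree was complete: 1.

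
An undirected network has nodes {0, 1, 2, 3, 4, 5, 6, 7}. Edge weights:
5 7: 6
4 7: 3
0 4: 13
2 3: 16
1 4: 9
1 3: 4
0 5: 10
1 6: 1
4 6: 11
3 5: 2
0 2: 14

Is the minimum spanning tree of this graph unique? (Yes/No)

Yes

Kruskal's algorithm — process edges by increasing weight (ties by edge label):
1 6 (1): add — endpoints in different components.
3 5 (2): add — endpoints in different components.
4 7 (3): add — endpoints in different components.
1 3 (4): add — endpoints in different components.
5 7 (6): add — endpoints in different components.
1 4 (9): skip — 1 and 4 already connected.
0 5 (10): add — endpoints in different components.
4 6 (11): skip — 4 and 6 already connected.
0 4 (13): skip — 0 and 4 already connected.
0 2 (14): add — endpoints in different components.
Every non-tree edge has weight strictly greater than the heaviest edge on the tree path between its endpoints, so the MST is unique.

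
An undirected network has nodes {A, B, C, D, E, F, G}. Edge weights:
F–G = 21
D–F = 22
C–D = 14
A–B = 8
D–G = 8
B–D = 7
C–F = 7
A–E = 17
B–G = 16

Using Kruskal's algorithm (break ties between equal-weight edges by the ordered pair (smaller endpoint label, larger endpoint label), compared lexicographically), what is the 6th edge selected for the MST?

A-E

Sort edges by weight, then run Kruskal:
B–D (7): add — endpoints in different components.
C–F (7): add — endpoints in different components.
A–B (8): add — endpoints in different components.
D–G (8): add — endpoints in different components.
C–D (14): add — endpoints in different components.
B–G (16): skip — B and G already connected.
A–E (17): add — endpoints in different components.
The 6th edge added is A–E.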